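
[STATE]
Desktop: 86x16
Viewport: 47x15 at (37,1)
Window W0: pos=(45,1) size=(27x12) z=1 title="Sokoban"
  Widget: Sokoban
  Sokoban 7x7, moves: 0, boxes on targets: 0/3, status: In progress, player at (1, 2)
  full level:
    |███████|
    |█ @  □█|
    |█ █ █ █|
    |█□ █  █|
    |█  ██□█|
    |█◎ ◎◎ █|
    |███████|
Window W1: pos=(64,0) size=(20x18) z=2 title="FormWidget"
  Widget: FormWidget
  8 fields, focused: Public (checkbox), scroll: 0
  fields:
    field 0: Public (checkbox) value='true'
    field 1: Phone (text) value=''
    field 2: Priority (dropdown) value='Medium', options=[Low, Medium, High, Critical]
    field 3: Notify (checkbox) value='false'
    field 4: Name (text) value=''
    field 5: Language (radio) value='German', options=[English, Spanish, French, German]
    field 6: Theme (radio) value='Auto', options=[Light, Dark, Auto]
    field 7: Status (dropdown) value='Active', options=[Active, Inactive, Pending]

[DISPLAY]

        ┏━━━━━━━━━━━━━━━━━━┃ FormWidget       ┃
        ┃ Sokoban          ┠──────────────────┨
        ┠──────────────────┃> Public:     [x] ┃
        ┃███████           ┃  Phone:      [  ]┃
        ┃█ @  □█           ┃  Priority:   [M▼]┃
        ┃█ █ █ █           ┃  Notify:     [ ] ┃
        ┃█□ █  █           ┃  Name:       [  ]┃
        ┃█  ██□█           ┃  Language:   ( ) ┃
        ┃█◎ ◎◎ █           ┃  Theme:      ( ) ┃
        ┃███████           ┃  Status:     [A▼]┃
        ┃Moves: 0  0/3     ┃                  ┃
        ┗━━━━━━━━━━━━━━━━━━┃                  ┃
                           ┃                  ┃
                           ┃                  ┃
                           ┃                  ┃


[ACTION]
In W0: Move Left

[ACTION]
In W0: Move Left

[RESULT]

        ┏━━━━━━━━━━━━━━━━━━┃ FormWidget       ┃
        ┃ Sokoban          ┠──────────────────┨
        ┠──────────────────┃> Public:     [x] ┃
        ┃███████           ┃  Phone:      [  ]┃
        ┃█@   □█           ┃  Priority:   [M▼]┃
        ┃█ █ █ █           ┃  Notify:     [ ] ┃
        ┃█□ █  █           ┃  Name:       [  ]┃
        ┃█  ██□█           ┃  Language:   ( ) ┃
        ┃█◎ ◎◎ █           ┃  Theme:      ( ) ┃
        ┃███████           ┃  Status:     [A▼]┃
        ┃Moves: 1  0/3     ┃                  ┃
        ┗━━━━━━━━━━━━━━━━━━┃                  ┃
                           ┃                  ┃
                           ┃                  ┃
                           ┃                  ┃


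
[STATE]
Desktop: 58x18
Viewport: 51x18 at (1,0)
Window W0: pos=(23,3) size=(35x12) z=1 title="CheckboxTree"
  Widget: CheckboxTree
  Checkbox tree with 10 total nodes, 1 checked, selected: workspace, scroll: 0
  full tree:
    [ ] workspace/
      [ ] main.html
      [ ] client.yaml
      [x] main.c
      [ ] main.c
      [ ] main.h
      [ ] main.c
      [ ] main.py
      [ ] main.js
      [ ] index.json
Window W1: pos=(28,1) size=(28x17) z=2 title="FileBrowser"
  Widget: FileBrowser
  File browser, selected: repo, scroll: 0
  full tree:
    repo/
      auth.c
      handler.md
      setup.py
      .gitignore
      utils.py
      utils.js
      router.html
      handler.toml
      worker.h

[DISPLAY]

                                                   
                           ┏━━━━━━━━━━━━━━━━━━━━━━━
                           ┃ FileBrowser           
                      ┏━━━━┠───────────────────────
                      ┃ Che┃> [-] repo/            
                      ┠────┃    auth.c             
                      ┃>[-]┃    handler.md         
                      ┃   [┃    setup.py           
                      ┃   [┃    .gitignore         
                      ┃   [┃    utils.py           
                      ┃   [┃    utils.js           
                      ┃   [┃    router.html        
                      ┃   [┃    handler.toml       
                      ┃   [┃    worker.h           
                      ┗━━━━┃                       
                           ┃                       
                           ┃                       
                           ┗━━━━━━━━━━━━━━━━━━━━━━━


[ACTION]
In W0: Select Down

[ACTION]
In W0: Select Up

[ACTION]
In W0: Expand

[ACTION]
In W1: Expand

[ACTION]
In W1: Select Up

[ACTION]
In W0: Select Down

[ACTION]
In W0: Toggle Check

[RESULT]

                                                   
                           ┏━━━━━━━━━━━━━━━━━━━━━━━
                           ┃ FileBrowser           
                      ┏━━━━┠───────────────────────
                      ┃ Che┃> [-] repo/            
                      ┠────┃    auth.c             
                      ┃ [-]┃    handler.md         
                      ┃>  [┃    setup.py           
                      ┃   [┃    .gitignore         
                      ┃   [┃    utils.py           
                      ┃   [┃    utils.js           
                      ┃   [┃    router.html        
                      ┃   [┃    handler.toml       
                      ┃   [┃    worker.h           
                      ┗━━━━┃                       
                           ┃                       
                           ┃                       
                           ┗━━━━━━━━━━━━━━━━━━━━━━━


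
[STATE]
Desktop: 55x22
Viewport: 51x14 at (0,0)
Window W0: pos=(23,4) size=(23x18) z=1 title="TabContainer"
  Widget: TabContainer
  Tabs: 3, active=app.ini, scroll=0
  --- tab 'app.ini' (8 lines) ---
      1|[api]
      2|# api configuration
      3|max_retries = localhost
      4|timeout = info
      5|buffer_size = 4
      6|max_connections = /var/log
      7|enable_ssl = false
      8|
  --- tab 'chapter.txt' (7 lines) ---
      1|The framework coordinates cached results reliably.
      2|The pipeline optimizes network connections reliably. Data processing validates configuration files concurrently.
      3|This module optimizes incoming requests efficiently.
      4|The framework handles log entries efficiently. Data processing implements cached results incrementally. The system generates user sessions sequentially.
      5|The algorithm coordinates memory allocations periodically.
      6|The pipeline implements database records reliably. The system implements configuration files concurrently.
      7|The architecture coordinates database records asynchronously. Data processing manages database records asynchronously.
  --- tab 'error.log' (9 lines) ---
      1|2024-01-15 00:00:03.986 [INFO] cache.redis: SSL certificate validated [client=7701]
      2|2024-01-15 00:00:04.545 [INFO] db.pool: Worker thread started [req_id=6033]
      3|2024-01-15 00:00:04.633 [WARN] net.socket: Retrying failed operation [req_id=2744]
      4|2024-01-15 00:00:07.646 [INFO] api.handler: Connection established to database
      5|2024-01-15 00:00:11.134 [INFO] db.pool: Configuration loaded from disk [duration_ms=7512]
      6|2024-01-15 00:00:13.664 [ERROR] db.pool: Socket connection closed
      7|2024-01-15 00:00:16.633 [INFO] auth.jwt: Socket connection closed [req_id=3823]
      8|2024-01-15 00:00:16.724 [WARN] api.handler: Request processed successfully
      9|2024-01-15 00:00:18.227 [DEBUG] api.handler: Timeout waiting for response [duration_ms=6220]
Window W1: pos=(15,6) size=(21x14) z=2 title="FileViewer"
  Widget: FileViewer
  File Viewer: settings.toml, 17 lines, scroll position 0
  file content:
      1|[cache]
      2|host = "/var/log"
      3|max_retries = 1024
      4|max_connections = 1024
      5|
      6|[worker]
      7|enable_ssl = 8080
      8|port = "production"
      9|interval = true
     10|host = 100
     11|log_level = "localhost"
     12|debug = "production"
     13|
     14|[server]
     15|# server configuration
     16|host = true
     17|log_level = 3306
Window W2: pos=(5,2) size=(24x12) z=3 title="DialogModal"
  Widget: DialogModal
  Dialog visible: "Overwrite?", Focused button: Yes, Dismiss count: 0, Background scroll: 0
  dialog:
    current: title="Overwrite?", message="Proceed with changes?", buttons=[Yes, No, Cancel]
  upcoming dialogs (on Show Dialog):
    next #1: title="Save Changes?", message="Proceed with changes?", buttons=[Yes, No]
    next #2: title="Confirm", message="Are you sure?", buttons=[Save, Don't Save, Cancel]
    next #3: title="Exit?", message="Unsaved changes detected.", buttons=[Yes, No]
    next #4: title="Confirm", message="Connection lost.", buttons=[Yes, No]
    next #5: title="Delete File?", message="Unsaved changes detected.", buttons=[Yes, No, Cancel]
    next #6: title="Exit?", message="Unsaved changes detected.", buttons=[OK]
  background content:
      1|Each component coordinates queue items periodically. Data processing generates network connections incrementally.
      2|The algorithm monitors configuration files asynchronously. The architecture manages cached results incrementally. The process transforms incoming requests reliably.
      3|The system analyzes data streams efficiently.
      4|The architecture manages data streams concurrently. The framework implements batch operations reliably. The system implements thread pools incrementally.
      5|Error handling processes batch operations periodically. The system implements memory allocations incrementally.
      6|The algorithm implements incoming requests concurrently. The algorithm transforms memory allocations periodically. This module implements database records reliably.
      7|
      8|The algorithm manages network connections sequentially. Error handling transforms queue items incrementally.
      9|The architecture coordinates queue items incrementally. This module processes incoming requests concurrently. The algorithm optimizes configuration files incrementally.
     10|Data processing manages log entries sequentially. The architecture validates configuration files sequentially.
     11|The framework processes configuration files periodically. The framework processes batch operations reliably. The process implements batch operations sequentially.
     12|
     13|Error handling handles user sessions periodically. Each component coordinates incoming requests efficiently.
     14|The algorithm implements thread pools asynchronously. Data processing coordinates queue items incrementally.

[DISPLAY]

                                                   
                                                   
     ┏━━━━━━━━━━━━━━━━━━━━━━┓                      
     ┃ DialogModal          ┃                      
     ┠──────────────────────┨━━━━━━━━━━━━━━━━┓     
     ┃Each component coordin┃ontainer        ┃     
     ┃Th┌────────────────┐rs┃━━━━━━┓─────────┨     
     ┃Th│   Overwrite?   │da┃      ┃hapter.tx┃     
     ┃Th│Proceed with cha│ag┃──────┨─────────┃     
     ┃Er│[Yes]  No   Canc│ss┃     ▲┃         ┃     
     ┃Th└────────────────┘en┃log" █┃uration  ┃     
     ┃                      ┃ 1024░┃= localho┃     
     ┃The algorithm manages ┃ns = ░┃fo       ┃     
     ┗━━━━━━━━━━━━━━━━━━━━━━┛     ░┃= 4      ┃     


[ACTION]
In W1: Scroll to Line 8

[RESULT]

                                                   
                                                   
     ┏━━━━━━━━━━━━━━━━━━━━━━┓                      
     ┃ DialogModal          ┃                      
     ┠──────────────────────┨━━━━━━━━━━━━━━━━┓     
     ┃Each component coordin┃ontainer        ┃     
     ┃Th┌────────────────┐rs┃━━━━━━┓─────────┨     
     ┃Th│   Overwrite?   │da┃      ┃hapter.tx┃     
     ┃Th│Proceed with cha│ag┃──────┨─────────┃     
     ┃Er│[Yes]  No   Canc│ss┃ction▲┃         ┃     
     ┃Th└────────────────┘en┃ue   ░┃uration  ┃     
     ┃                      ┃     ░┃= localho┃     
     ┃The algorithm manages ┃local░┃fo       ┃     
     ┗━━━━━━━━━━━━━━━━━━━━━━┛uctio░┃= 4      ┃     


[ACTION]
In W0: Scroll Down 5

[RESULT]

                                                   
                                                   
     ┏━━━━━━━━━━━━━━━━━━━━━━┓                      
     ┃ DialogModal          ┃                      
     ┠──────────────────────┨━━━━━━━━━━━━━━━━┓     
     ┃Each component coordin┃ontainer        ┃     
     ┃Th┌────────────────┐rs┃━━━━━━┓─────────┨     
     ┃Th│   Overwrite?   │da┃      ┃hapter.tx┃     
     ┃Th│Proceed with cha│ag┃──────┨─────────┃     
     ┃Er│[Yes]  No   Canc│ss┃ction▲┃ons = /va┃     
     ┃Th└────────────────┘en┃ue   ░┃ false   ┃     
     ┃                      ┃     ░┃         ┃     
     ┃The algorithm manages ┃local░┃         ┃     
     ┗━━━━━━━━━━━━━━━━━━━━━━┛uctio░┃         ┃     


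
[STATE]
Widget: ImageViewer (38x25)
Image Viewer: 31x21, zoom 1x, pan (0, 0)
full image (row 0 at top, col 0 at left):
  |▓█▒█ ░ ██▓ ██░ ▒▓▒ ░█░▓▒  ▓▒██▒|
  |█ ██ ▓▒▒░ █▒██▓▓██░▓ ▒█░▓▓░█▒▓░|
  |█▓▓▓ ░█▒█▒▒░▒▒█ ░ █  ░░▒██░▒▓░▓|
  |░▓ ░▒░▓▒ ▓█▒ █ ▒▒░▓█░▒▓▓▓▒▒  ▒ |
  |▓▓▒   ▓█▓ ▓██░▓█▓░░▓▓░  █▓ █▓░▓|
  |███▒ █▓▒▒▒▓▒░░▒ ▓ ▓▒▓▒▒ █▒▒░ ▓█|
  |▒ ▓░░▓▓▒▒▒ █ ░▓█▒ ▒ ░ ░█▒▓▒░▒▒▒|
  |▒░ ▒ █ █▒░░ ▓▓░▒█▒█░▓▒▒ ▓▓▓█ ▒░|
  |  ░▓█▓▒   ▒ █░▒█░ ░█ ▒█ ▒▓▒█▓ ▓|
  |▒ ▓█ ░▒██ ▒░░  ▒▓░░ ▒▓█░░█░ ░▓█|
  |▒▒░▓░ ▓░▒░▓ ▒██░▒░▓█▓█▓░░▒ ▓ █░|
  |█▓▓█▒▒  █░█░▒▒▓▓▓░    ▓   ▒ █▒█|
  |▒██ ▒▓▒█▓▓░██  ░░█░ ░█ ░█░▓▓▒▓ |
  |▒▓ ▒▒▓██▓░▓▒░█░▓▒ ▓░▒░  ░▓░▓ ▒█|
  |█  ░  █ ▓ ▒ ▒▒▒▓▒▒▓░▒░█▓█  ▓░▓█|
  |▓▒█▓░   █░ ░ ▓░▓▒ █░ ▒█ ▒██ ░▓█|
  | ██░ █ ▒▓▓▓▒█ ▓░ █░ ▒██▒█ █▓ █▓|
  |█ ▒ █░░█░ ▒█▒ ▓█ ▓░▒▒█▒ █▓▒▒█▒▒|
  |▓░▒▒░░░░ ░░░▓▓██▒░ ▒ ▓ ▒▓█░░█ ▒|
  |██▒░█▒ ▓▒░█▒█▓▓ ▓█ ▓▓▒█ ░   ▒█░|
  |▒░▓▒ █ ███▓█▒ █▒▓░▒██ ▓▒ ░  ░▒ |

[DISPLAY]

▓█▒█ ░ ██▓ ██░ ▒▓▒ ░█░▓▒  ▓▒██▒       
█ ██ ▓▒▒░ █▒██▓▓██░▓ ▒█░▓▓░█▒▓░       
█▓▓▓ ░█▒█▒▒░▒▒█ ░ █  ░░▒██░▒▓░▓       
░▓ ░▒░▓▒ ▓█▒ █ ▒▒░▓█░▒▓▓▓▒▒  ▒        
▓▓▒   ▓█▓ ▓██░▓█▓░░▓▓░  █▓ █▓░▓       
███▒ █▓▒▒▒▓▒░░▒ ▓ ▓▒▓▒▒ █▒▒░ ▓█       
▒ ▓░░▓▓▒▒▒ █ ░▓█▒ ▒ ░ ░█▒▓▒░▒▒▒       
▒░ ▒ █ █▒░░ ▓▓░▒█▒█░▓▒▒ ▓▓▓█ ▒░       
  ░▓█▓▒   ▒ █░▒█░ ░█ ▒█ ▒▓▒█▓ ▓       
▒ ▓█ ░▒██ ▒░░  ▒▓░░ ▒▓█░░█░ ░▓█       
▒▒░▓░ ▓░▒░▓ ▒██░▒░▓█▓█▓░░▒ ▓ █░       
█▓▓█▒▒  █░█░▒▒▓▓▓░    ▓   ▒ █▒█       
▒██ ▒▓▒█▓▓░██  ░░█░ ░█ ░█░▓▓▒▓        
▒▓ ▒▒▓██▓░▓▒░█░▓▒ ▓░▒░  ░▓░▓ ▒█       
█  ░  █ ▓ ▒ ▒▒▒▓▒▒▓░▒░█▓█  ▓░▓█       
▓▒█▓░   █░ ░ ▓░▓▒ █░ ▒█ ▒██ ░▓█       
 ██░ █ ▒▓▓▓▒█ ▓░ █░ ▒██▒█ █▓ █▓       
█ ▒ █░░█░ ▒█▒ ▓█ ▓░▒▒█▒ █▓▒▒█▒▒       
▓░▒▒░░░░ ░░░▓▓██▒░ ▒ ▓ ▒▓█░░█ ▒       
██▒░█▒ ▓▒░█▒█▓▓ ▓█ ▓▓▒█ ░   ▒█░       
▒░▓▒ █ ███▓█▒ █▒▓░▒██ ▓▒ ░  ░▒        
                                      
                                      
                                      
                                      


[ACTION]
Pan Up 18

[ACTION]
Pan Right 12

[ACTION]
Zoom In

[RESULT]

  ████▓▓  ████░░  ▒▒▓▓▒▒  ░░██░░▓▓▒▒  
  ████▓▓  ████░░  ▒▒▓▓▒▒  ░░██░░▓▓▒▒  
▒▒▒▒░░  ██▒▒████▓▓▓▓████░░▓▓  ▒▒██░░▓▓
▒▒▒▒░░  ██▒▒████▓▓▓▓████░░▓▓  ▒▒██░░▓▓
██▒▒██▒▒▒▒░░▒▒▒▒██  ░░  ██    ░░░░▒▒██
██▒▒██▒▒▒▒░░▒▒▒▒██  ░░  ██    ░░░░▒▒██
▓▓▒▒  ▓▓██▒▒  ██  ▒▒▒▒░░▓▓██░░▒▒▓▓▓▓▓▓
▓▓▒▒  ▓▓██▒▒  ██  ▒▒▒▒░░▓▓██░░▒▒▓▓▓▓▓▓
▓▓██▓▓  ▓▓████░░▓▓██▓▓░░░░▓▓▓▓░░    ██
▓▓██▓▓  ▓▓████░░▓▓██▓▓░░░░▓▓▓▓░░    ██
▓▓▒▒▒▒▒▒▓▓▒▒░░░░▒▒  ▓▓  ▓▓▒▒▓▓▒▒▒▒  ██
▓▓▒▒▒▒▒▒▓▓▒▒░░░░▒▒  ▓▓  ▓▓▒▒▓▓▒▒▒▒  ██
▓▓▒▒▒▒▒▒  ██  ░░▓▓██▒▒  ▒▒  ░░  ░░██▒▒
▓▓▒▒▒▒▒▒  ██  ░░▓▓██▒▒  ▒▒  ░░  ░░██▒▒
  ██▒▒░░░░  ▓▓▓▓░░▒▒██▒▒██░░▓▓▒▒▒▒  ▓▓
  ██▒▒░░░░  ▓▓▓▓░░▒▒██▒▒██░░▓▓▒▒▒▒  ▓▓
▒▒      ▒▒  ██░░▒▒██░░  ░░██  ▒▒██  ▒▒
▒▒      ▒▒  ██░░▒▒██░░  ░░██  ▒▒██  ▒▒
▒▒████  ▒▒░░░░    ▒▒▓▓░░░░  ▒▒▓▓██░░░░
▒▒████  ▒▒░░░░    ▒▒▓▓░░░░  ▒▒▓▓██░░░░
▓▓░░▒▒░░▓▓  ▒▒████░░▒▒░░▓▓██▓▓██▓▓░░░░
▓▓░░▒▒░░▓▓  ▒▒████░░▒▒░░▓▓██▓▓██▓▓░░░░
    ██░░██░░▒▒▒▒▓▓▓▓▓▓░░        ▓▓    
    ██░░██░░▒▒▒▒▓▓▓▓▓▓░░        ▓▓    
▒▒██▓▓▓▓░░████    ░░░░██░░  ░░██  ░░██


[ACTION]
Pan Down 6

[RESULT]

▓▓▒▒  ▓▓██▒▒  ██  ▒▒▒▒░░▓▓██░░▒▒▓▓▓▓▓▓
▓▓▒▒  ▓▓██▒▒  ██  ▒▒▒▒░░▓▓██░░▒▒▓▓▓▓▓▓
▓▓██▓▓  ▓▓████░░▓▓██▓▓░░░░▓▓▓▓░░    ██
▓▓██▓▓  ▓▓████░░▓▓██▓▓░░░░▓▓▓▓░░    ██
▓▓▒▒▒▒▒▒▓▓▒▒░░░░▒▒  ▓▓  ▓▓▒▒▓▓▒▒▒▒  ██
▓▓▒▒▒▒▒▒▓▓▒▒░░░░▒▒  ▓▓  ▓▓▒▒▓▓▒▒▒▒  ██
▓▓▒▒▒▒▒▒  ██  ░░▓▓██▒▒  ▒▒  ░░  ░░██▒▒
▓▓▒▒▒▒▒▒  ██  ░░▓▓██▒▒  ▒▒  ░░  ░░██▒▒
  ██▒▒░░░░  ▓▓▓▓░░▒▒██▒▒██░░▓▓▒▒▒▒  ▓▓
  ██▒▒░░░░  ▓▓▓▓░░▒▒██▒▒██░░▓▓▒▒▒▒  ▓▓
▒▒      ▒▒  ██░░▒▒██░░  ░░██  ▒▒██  ▒▒
▒▒      ▒▒  ██░░▒▒██░░  ░░██  ▒▒██  ▒▒
▒▒████  ▒▒░░░░    ▒▒▓▓░░░░  ▒▒▓▓██░░░░
▒▒████  ▒▒░░░░    ▒▒▓▓░░░░  ▒▒▓▓██░░░░
▓▓░░▒▒░░▓▓  ▒▒████░░▒▒░░▓▓██▓▓██▓▓░░░░
▓▓░░▒▒░░▓▓  ▒▒████░░▒▒░░▓▓██▓▓██▓▓░░░░
    ██░░██░░▒▒▒▒▓▓▓▓▓▓░░        ▓▓    
    ██░░██░░▒▒▒▒▓▓▓▓▓▓░░        ▓▓    
▒▒██▓▓▓▓░░████    ░░░░██░░  ░░██  ░░██
▒▒██▓▓▓▓░░████    ░░░░██░░  ░░██  ░░██
████▓▓░░▓▓▒▒░░██░░▓▓▒▒  ▓▓░░▒▒░░    ░░
████▓▓░░▓▓▒▒░░██░░▓▓▒▒  ▓▓░░▒▒░░    ░░
██  ▓▓  ▒▒  ▒▒▒▒▒▒▓▓▒▒▒▒▓▓░░▒▒░░██▓▓██
██  ▓▓  ▒▒  ▒▒▒▒▒▒▓▓▒▒▒▒▓▓░░▒▒░░██▓▓██
    ██░░  ░░  ▓▓░░▓▓▒▒  ██░░  ▒▒██  ▒▒


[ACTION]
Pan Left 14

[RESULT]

░░▓▓  ░░▒▒░░▓▓▒▒  ▓▓██▒▒  ██  ▒▒▒▒░░▓▓
░░▓▓  ░░▒▒░░▓▓▒▒  ▓▓██▒▒  ██  ▒▒▒▒░░▓▓
▓▓▓▓▒▒      ▓▓██▓▓  ▓▓████░░▓▓██▓▓░░░░
▓▓▓▓▒▒      ▓▓██▓▓  ▓▓████░░▓▓██▓▓░░░░
██████▒▒  ██▓▓▒▒▒▒▒▒▓▓▒▒░░░░▒▒  ▓▓  ▓▓
██████▒▒  ██▓▓▒▒▒▒▒▒▓▓▒▒░░░░▒▒  ▓▓  ▓▓
▒▒  ▓▓░░░░▓▓▓▓▒▒▒▒▒▒  ██  ░░▓▓██▒▒  ▒▒
▒▒  ▓▓░░░░▓▓▓▓▒▒▒▒▒▒  ██  ░░▓▓██▒▒  ▒▒
▒▒░░  ▒▒  ██  ██▒▒░░░░  ▓▓▓▓░░▒▒██▒▒██
▒▒░░  ▒▒  ██  ██▒▒░░░░  ▓▓▓▓░░▒▒██▒▒██
    ░░▓▓██▓▓▒▒      ▒▒  ██░░▒▒██░░  ░░
    ░░▓▓██▓▓▒▒      ▒▒  ██░░▒▒██░░  ░░
▒▒  ▓▓██  ░░▒▒████  ▒▒░░░░    ▒▒▓▓░░░░
▒▒  ▓▓██  ░░▒▒████  ▒▒░░░░    ▒▒▓▓░░░░
▒▒▒▒░░▓▓░░  ▓▓░░▒▒░░▓▓  ▒▒████░░▒▒░░▓▓
▒▒▒▒░░▓▓░░  ▓▓░░▒▒░░▓▓  ▒▒████░░▒▒░░▓▓
██▓▓▓▓██▒▒▒▒    ██░░██░░▒▒▒▒▓▓▓▓▓▓░░  
██▓▓▓▓██▒▒▒▒    ██░░██░░▒▒▒▒▓▓▓▓▓▓░░  
▒▒████  ▒▒▓▓▒▒██▓▓▓▓░░████    ░░░░██░░
▒▒████  ▒▒▓▓▒▒██▓▓▓▓░░████    ░░░░██░░
▒▒▓▓  ▒▒▒▒▓▓████▓▓░░▓▓▒▒░░██░░▓▓▒▒  ▓▓
▒▒▓▓  ▒▒▒▒▓▓████▓▓░░▓▓▒▒░░██░░▓▓▒▒  ▓▓
██    ░░    ██  ▓▓  ▒▒  ▒▒▒▒▒▒▓▓▒▒▒▒▓▓
██    ░░    ██  ▓▓  ▒▒  ▒▒▒▒▒▒▓▓▒▒▒▒▓▓
▓▓▒▒██▓▓░░      ██░░  ░░  ▓▓░░▓▓▒▒  ██


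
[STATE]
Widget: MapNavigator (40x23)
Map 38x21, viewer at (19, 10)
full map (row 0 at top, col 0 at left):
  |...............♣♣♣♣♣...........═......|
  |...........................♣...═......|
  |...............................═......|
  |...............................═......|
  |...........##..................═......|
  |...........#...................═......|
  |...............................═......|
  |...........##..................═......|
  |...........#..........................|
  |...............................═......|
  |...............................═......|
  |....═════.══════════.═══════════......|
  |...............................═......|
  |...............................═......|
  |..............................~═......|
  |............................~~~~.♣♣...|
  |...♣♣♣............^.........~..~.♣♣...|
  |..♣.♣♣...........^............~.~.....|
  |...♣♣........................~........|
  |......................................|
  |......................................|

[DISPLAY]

                                        
 ...............♣♣♣♣♣...........═...... 
 ...........................♣...═...... 
 ...............................═...... 
 ...............................═...... 
 ...........##..................═...... 
 ...........#...................═...... 
 ...............................═...... 
 ...........##..................═...... 
 ...........#.......................... 
 ...............................═...... 
 ...................@...........═...... 
 ....═════.══════════.═══════════...... 
 ...............................═...... 
 ...............................═...... 
 ..............................~═...... 
 ............................~~~~.♣♣... 
 ...♣♣♣............^.........~..~.♣♣... 
 ..♣.♣♣...........^............~.~..... 
 ...♣♣........................~........ 
 ...................................... 
 ...................................... 
                                        


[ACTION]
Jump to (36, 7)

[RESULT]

                                        
                                        
                                        
                                        
♣♣♣♣...........═......                  
...........♣...═......                  
...............═......                  
...............═......                  
...............═......                  
...............═......                  
...............═......                  
...............═....@.                  
......................                  
...............═......                  
...............═......                  
════.═══════════......                  
...............═......                  
...............═......                  
..............~═......                  
............~~~~.♣♣...                  
..^.........~..~.♣♣...                  
.^............~.~.....                  
.............~........                  


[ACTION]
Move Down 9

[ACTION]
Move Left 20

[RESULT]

    ...........#...................═....
    ...............................═....
    ...........##..................═....
    ...........#........................
    ...............................═....
    ...............................═....
    ....═════.══════════.═══════════....
    ...............................═....
    ...............................═....
    ..............................~═....
    ............................~~~~.♣♣.
    ...♣♣♣..........@.^.........~..~.♣♣.
    ..♣.♣♣...........^............~.~...
    ...♣♣........................~......
    ....................................
    ....................................
                                        
                                        
                                        
                                        
                                        
                                        
                                        


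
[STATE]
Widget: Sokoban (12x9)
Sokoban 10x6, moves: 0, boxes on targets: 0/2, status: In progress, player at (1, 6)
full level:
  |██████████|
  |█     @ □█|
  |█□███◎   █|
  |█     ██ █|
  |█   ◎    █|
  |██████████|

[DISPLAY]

██████████  
█     @ □█  
█□███◎   █  
█     ██ █  
█   ◎    █  
██████████  
Moves: 0  0/
            
            


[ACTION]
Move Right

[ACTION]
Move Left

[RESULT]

██████████  
█     @ □█  
█□███◎   █  
█     ██ █  
█   ◎    █  
██████████  
Moves: 2  0/
            
            


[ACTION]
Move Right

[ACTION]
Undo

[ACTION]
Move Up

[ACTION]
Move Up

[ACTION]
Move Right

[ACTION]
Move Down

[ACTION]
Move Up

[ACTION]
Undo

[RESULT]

██████████  
█       □█  
█□███◎ @ █  
█     ██ █  
█   ◎    █  
██████████  
Moves: 4  0/
            
            


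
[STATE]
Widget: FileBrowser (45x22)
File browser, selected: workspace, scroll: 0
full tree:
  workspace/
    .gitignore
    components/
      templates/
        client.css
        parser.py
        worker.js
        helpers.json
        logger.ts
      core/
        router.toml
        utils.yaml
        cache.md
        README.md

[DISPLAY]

> [-] workspace/                             
    .gitignore                               
    [+] components/                          
                                             
                                             
                                             
                                             
                                             
                                             
                                             
                                             
                                             
                                             
                                             
                                             
                                             
                                             
                                             
                                             
                                             
                                             
                                             


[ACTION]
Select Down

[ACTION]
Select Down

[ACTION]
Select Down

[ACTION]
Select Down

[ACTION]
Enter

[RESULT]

  [-] workspace/                             
    .gitignore                               
  > [-] components/                          
      [+] templates/                         
      [+] core/                              
                                             
                                             
                                             
                                             
                                             
                                             
                                             
                                             
                                             
                                             
                                             
                                             
                                             
                                             
                                             
                                             
                                             


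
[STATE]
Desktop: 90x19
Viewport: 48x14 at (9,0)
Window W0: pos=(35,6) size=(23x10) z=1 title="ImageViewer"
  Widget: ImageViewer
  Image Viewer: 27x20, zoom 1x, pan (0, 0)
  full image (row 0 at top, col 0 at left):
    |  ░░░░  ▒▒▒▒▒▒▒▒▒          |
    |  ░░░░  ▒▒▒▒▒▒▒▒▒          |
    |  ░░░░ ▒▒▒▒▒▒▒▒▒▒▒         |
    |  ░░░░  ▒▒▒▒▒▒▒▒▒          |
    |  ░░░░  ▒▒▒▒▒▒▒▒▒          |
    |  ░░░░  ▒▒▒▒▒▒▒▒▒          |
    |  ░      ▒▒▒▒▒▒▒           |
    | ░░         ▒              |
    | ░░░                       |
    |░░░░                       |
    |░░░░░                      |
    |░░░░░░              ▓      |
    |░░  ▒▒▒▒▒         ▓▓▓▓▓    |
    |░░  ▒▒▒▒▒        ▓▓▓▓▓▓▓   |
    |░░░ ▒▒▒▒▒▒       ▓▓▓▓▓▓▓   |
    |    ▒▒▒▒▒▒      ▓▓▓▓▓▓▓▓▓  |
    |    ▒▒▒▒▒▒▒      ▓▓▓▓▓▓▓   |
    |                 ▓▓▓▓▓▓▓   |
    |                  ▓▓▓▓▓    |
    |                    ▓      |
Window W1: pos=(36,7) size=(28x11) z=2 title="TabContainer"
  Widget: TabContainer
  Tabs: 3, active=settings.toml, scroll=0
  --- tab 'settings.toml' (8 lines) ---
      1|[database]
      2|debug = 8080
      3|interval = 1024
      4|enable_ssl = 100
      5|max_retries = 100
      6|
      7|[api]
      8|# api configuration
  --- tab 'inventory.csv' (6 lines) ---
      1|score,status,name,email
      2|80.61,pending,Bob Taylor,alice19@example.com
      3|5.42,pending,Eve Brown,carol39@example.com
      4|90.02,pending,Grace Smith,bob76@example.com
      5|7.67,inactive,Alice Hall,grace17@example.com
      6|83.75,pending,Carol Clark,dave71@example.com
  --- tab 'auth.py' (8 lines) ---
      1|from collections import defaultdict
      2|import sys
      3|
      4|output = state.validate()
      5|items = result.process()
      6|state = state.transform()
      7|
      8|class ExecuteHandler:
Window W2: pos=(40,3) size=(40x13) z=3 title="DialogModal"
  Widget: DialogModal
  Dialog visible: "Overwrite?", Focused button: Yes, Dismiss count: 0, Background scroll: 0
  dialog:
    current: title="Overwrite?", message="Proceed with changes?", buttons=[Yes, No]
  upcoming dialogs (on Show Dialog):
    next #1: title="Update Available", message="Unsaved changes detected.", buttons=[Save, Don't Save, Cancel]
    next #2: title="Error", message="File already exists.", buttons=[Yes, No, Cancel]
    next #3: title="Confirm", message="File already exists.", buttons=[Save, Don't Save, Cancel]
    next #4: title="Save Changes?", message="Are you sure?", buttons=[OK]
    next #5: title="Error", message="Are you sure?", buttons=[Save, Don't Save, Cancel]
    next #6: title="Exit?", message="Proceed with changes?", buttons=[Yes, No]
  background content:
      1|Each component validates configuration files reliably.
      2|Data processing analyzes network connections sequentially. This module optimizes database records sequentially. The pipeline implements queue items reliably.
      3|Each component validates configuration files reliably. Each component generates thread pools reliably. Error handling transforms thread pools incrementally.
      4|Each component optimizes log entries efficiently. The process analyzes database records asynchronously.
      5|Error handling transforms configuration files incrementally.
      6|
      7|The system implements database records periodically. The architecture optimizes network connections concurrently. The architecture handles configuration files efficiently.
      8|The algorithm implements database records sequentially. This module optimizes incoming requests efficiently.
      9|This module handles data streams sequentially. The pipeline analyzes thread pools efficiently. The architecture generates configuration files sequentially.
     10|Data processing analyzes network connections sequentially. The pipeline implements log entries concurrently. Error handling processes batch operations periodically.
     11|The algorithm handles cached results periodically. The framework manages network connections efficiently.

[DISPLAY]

                                                
                                                
                                                
                               ┏━━━━━━━━━━━━━━━━
                               ┃ DialogModal    
                               ┠────────────────
                          ┏━━━━┃Each component v
                          ┃┏━━━┃Data processing 
                          ┠┃ Ta┃Each c┌─────────
                          ┃┠───┃Each c│       Ov
                          ┃┃[se┃Error │ Proceed 
                          ┃┃───┃      │       [Y
                          ┃┃[da┃The sy└─────────
                          ┃┃deb┃The algorithm im


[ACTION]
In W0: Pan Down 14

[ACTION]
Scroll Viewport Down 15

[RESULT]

                               ┠────────────────
                          ┏━━━━┃Each component v
                          ┃┏━━━┃Data processing 
                          ┠┃ Ta┃Each c┌─────────
                          ┃┠───┃Each c│       Ov
                          ┃┃[se┃Error │ Proceed 
                          ┃┃───┃      │       [Y
                          ┃┃[da┃The sy└─────────
                          ┃┃deb┃The algorithm im
                          ┃┃int┃This module hand
                          ┗┃ena┗━━━━━━━━━━━━━━━━
                           ┃max_retries = 100   
                           ┗━━━━━━━━━━━━━━━━━━━━
                                                


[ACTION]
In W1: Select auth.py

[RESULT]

                               ┠────────────────
                          ┏━━━━┃Each component v
                          ┃┏━━━┃Data processing 
                          ┠┃ Ta┃Each c┌─────────
                          ┃┠───┃Each c│       Ov
                          ┃┃ se┃Error │ Proceed 
                          ┃┃───┃      │       [Y
                          ┃┃fro┃The sy└─────────
                          ┃┃imp┃The algorithm im
                          ┃┃   ┃This module hand
                          ┗┃out┗━━━━━━━━━━━━━━━━
                           ┃items = result.proce
                           ┗━━━━━━━━━━━━━━━━━━━━
                                                
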